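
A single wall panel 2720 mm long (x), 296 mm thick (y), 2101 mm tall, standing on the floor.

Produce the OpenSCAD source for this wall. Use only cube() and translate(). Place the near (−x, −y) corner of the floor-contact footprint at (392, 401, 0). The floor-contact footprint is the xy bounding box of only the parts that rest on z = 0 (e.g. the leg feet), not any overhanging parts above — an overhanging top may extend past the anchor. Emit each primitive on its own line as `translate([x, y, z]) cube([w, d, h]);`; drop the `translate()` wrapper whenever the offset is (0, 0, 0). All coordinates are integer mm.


translate([392, 401, 0]) cube([2720, 296, 2101]);


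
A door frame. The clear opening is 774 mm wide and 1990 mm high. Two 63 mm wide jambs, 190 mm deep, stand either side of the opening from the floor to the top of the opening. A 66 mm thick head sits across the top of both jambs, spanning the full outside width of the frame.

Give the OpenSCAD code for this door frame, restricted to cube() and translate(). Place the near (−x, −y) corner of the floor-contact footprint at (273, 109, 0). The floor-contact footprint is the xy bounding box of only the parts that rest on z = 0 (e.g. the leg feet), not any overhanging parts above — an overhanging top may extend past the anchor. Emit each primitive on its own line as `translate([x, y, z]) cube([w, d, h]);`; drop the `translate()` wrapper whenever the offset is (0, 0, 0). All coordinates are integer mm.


translate([273, 109, 0]) cube([63, 190, 1990]);
translate([1110, 109, 0]) cube([63, 190, 1990]);
translate([273, 109, 1990]) cube([900, 190, 66]);


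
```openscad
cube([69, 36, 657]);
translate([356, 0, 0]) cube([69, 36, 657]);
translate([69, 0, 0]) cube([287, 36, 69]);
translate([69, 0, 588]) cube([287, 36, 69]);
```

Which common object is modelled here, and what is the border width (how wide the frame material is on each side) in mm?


A picture frame. The border width is 69 mm.

Four thin pieces enclosing a rectangular opening — a picture frame. The two full-height stiles are 657 mm tall; the top rail sits at z = 588 and is 69 mm tall, so the border above the opening is 657 − 588 = 69 mm, matching the stile x-width.


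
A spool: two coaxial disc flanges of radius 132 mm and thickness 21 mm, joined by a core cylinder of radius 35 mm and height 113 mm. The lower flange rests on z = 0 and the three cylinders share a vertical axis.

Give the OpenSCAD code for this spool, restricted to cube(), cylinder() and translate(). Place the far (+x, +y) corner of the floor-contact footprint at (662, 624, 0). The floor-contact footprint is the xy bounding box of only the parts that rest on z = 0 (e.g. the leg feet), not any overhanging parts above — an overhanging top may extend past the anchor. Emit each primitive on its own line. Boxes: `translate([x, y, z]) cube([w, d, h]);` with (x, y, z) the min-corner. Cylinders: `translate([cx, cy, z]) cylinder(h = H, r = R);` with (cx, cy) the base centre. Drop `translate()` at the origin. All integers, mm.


translate([530, 492, 0]) cylinder(h = 21, r = 132);
translate([530, 492, 21]) cylinder(h = 113, r = 35);
translate([530, 492, 134]) cylinder(h = 21, r = 132);


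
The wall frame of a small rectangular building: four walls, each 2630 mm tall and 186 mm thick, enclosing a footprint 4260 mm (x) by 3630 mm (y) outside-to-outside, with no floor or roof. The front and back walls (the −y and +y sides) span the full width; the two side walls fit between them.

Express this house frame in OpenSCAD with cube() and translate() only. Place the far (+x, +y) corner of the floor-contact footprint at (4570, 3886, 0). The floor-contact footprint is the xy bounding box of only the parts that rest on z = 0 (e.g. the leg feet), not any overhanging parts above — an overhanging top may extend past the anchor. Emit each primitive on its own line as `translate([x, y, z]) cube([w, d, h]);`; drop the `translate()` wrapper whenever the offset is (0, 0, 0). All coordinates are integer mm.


translate([310, 256, 0]) cube([4260, 186, 2630]);
translate([310, 3700, 0]) cube([4260, 186, 2630]);
translate([310, 442, 0]) cube([186, 3258, 2630]);
translate([4384, 442, 0]) cube([186, 3258, 2630]);


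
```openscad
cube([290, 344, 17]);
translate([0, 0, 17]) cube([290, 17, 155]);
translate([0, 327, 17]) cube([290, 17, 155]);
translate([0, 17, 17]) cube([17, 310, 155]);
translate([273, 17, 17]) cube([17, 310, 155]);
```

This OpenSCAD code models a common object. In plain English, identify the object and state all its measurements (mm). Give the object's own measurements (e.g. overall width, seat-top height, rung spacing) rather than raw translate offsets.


An open-topped rectangular box: outside dimensions 290×344×172 mm, with a uniform wall and base thickness of 17 mm. The base is a full 290×344 slab on the floor; four walls sit on top of the base. The front and back walls (the −y and +y sides) span the full width; the two side walls fit between them.


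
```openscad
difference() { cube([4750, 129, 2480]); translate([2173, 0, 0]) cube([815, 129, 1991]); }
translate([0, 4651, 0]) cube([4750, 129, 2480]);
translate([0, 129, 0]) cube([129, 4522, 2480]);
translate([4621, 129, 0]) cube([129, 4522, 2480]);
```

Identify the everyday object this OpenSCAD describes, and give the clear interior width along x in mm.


A single room. The interior width is 4492 mm.

Four walls enclosing a rectangle with a door in the front wall — a room. Outside width 4750 minus two 129 mm walls gives 4492 mm.


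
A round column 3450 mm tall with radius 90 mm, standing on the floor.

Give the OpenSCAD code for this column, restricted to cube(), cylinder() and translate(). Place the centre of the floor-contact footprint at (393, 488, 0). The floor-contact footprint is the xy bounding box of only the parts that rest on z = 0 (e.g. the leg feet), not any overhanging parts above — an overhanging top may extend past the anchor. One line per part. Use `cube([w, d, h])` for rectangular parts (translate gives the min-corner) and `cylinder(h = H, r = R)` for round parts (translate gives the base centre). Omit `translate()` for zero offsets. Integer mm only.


translate([393, 488, 0]) cylinder(h = 3450, r = 90);


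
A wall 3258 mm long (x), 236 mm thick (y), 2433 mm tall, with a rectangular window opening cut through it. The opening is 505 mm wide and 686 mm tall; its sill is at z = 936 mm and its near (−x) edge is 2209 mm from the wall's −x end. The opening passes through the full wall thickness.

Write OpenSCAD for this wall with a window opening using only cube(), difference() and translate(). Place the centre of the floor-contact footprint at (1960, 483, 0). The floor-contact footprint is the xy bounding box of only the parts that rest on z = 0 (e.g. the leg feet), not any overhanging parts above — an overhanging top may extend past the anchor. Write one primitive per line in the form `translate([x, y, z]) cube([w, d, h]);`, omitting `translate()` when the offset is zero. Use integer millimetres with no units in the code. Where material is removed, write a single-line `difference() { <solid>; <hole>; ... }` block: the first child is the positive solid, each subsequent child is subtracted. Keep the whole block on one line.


difference() { translate([331, 365, 0]) cube([3258, 236, 2433]); translate([2540, 365, 936]) cube([505, 236, 686]); }


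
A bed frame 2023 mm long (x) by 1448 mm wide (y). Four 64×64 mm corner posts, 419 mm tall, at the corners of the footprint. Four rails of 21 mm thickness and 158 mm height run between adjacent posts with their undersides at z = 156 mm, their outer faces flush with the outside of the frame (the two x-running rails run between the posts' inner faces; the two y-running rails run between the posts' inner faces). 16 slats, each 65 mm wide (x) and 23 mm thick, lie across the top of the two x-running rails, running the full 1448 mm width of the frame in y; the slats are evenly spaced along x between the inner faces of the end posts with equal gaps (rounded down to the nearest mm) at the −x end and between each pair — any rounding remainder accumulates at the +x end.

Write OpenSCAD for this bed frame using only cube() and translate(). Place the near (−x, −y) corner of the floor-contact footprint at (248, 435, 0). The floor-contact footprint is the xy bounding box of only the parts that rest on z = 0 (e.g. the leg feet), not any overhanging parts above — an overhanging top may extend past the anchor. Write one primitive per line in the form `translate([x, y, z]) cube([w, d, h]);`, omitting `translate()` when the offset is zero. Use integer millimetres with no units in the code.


// slat z = rail_z + rail_h = 156 + 158 = 314
// slat gap = ⌊(1895 − 16·65) / 17⌋ = 50
translate([248, 435, 0]) cube([64, 64, 419]);
translate([248, 1819, 0]) cube([64, 64, 419]);
translate([2207, 435, 0]) cube([64, 64, 419]);
translate([2207, 1819, 0]) cube([64, 64, 419]);
translate([312, 435, 156]) cube([1895, 21, 158]);
translate([312, 1862, 156]) cube([1895, 21, 158]);
translate([248, 499, 156]) cube([21, 1320, 158]);
translate([2250, 499, 156]) cube([21, 1320, 158]);
translate([362, 435, 314]) cube([65, 1448, 23]);
translate([477, 435, 314]) cube([65, 1448, 23]);
translate([592, 435, 314]) cube([65, 1448, 23]);
translate([707, 435, 314]) cube([65, 1448, 23]);
translate([822, 435, 314]) cube([65, 1448, 23]);
translate([937, 435, 314]) cube([65, 1448, 23]);
translate([1052, 435, 314]) cube([65, 1448, 23]);
translate([1167, 435, 314]) cube([65, 1448, 23]);
translate([1282, 435, 314]) cube([65, 1448, 23]);
translate([1397, 435, 314]) cube([65, 1448, 23]);
translate([1512, 435, 314]) cube([65, 1448, 23]);
translate([1627, 435, 314]) cube([65, 1448, 23]);
translate([1742, 435, 314]) cube([65, 1448, 23]);
translate([1857, 435, 314]) cube([65, 1448, 23]);
translate([1972, 435, 314]) cube([65, 1448, 23]);
translate([2087, 435, 314]) cube([65, 1448, 23]);


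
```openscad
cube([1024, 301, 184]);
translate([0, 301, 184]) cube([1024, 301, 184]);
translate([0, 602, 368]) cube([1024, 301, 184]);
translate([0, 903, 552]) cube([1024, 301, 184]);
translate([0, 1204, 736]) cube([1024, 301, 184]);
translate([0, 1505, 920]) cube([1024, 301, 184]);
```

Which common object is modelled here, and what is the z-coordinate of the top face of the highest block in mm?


A staircase. The total rise is 1104 mm.

6 identical blocks, each offset up and back from the previous — a staircase. Each step is 184 mm tall and there are 6 of them, so the total rise is 6 × 184 = 1104 mm.


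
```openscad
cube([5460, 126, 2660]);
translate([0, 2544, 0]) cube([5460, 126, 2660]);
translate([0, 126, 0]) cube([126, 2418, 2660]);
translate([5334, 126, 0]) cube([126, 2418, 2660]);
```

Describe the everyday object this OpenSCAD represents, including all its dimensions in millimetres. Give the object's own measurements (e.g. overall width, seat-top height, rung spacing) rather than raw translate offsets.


The wall frame of a small rectangular building: four walls, each 2660 mm tall and 126 mm thick, enclosing a footprint 5460 mm (x) by 2670 mm (y) outside-to-outside, with no floor or roof. The front and back walls (the −y and +y sides) span the full width; the two side walls fit between them.


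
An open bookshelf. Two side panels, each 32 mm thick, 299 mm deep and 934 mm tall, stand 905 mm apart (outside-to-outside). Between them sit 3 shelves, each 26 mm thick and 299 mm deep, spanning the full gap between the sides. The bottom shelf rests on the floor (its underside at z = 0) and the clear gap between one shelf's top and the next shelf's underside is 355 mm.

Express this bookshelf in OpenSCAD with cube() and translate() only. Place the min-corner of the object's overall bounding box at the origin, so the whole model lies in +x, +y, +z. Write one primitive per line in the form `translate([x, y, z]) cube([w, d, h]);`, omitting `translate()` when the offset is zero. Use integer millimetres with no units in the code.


cube([32, 299, 934]);
translate([873, 0, 0]) cube([32, 299, 934]);
translate([32, 0, 0]) cube([841, 299, 26]);
translate([32, 0, 381]) cube([841, 299, 26]);
translate([32, 0, 762]) cube([841, 299, 26]);


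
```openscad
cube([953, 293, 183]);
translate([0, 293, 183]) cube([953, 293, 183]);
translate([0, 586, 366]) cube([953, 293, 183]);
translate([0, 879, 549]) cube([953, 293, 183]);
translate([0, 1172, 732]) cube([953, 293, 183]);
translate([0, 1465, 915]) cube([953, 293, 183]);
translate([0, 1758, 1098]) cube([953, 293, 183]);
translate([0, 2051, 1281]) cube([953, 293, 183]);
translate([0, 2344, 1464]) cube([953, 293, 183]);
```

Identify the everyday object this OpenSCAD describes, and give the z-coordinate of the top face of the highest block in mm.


A staircase. The total rise is 1647 mm.

9 identical blocks, each offset up and back from the previous — a staircase. Each step is 183 mm tall and there are 9 of them, so the total rise is 9 × 183 = 1647 mm.


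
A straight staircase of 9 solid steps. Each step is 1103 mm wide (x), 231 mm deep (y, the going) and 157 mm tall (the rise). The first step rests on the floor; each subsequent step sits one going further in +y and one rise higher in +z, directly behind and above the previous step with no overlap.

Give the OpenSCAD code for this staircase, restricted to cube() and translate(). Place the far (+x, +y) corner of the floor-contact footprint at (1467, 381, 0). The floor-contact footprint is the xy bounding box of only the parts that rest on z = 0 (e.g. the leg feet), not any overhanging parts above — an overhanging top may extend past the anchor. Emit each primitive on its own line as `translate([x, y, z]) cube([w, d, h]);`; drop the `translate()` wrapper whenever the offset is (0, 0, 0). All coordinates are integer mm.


translate([364, 150, 0]) cube([1103, 231, 157]);
translate([364, 381, 157]) cube([1103, 231, 157]);
translate([364, 612, 314]) cube([1103, 231, 157]);
translate([364, 843, 471]) cube([1103, 231, 157]);
translate([364, 1074, 628]) cube([1103, 231, 157]);
translate([364, 1305, 785]) cube([1103, 231, 157]);
translate([364, 1536, 942]) cube([1103, 231, 157]);
translate([364, 1767, 1099]) cube([1103, 231, 157]);
translate([364, 1998, 1256]) cube([1103, 231, 157]);


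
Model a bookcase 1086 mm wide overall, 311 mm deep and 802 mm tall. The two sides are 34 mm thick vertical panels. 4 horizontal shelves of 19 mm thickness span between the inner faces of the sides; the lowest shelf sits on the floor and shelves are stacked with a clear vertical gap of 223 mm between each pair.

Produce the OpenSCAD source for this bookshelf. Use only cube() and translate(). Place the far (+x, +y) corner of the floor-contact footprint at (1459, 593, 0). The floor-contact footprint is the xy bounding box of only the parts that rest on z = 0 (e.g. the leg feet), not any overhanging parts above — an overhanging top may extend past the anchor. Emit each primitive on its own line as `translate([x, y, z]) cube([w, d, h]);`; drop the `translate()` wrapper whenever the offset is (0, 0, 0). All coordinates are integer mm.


translate([373, 282, 0]) cube([34, 311, 802]);
translate([1425, 282, 0]) cube([34, 311, 802]);
translate([407, 282, 0]) cube([1018, 311, 19]);
translate([407, 282, 242]) cube([1018, 311, 19]);
translate([407, 282, 484]) cube([1018, 311, 19]);
translate([407, 282, 726]) cube([1018, 311, 19]);


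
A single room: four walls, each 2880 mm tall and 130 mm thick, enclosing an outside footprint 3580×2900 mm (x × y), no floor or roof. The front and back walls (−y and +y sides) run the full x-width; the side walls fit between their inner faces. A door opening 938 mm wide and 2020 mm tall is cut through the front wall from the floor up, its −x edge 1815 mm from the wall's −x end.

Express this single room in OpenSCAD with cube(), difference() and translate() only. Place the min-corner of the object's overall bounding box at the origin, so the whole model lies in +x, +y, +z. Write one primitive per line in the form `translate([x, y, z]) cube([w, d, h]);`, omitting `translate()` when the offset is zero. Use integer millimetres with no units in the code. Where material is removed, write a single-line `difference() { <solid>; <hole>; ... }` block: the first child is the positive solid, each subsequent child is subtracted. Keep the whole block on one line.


difference() { cube([3580, 130, 2880]); translate([1815, 0, 0]) cube([938, 130, 2020]); }
translate([0, 2770, 0]) cube([3580, 130, 2880]);
translate([0, 130, 0]) cube([130, 2640, 2880]);
translate([3450, 130, 0]) cube([130, 2640, 2880]);


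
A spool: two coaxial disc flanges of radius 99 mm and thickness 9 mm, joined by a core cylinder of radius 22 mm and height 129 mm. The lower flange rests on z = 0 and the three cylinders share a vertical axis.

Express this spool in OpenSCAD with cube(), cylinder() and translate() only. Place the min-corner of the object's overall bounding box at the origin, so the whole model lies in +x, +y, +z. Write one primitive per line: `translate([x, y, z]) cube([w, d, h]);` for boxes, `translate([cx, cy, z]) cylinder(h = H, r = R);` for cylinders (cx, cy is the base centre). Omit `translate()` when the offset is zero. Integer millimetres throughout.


translate([99, 99, 0]) cylinder(h = 9, r = 99);
translate([99, 99, 9]) cylinder(h = 129, r = 22);
translate([99, 99, 138]) cylinder(h = 9, r = 99);


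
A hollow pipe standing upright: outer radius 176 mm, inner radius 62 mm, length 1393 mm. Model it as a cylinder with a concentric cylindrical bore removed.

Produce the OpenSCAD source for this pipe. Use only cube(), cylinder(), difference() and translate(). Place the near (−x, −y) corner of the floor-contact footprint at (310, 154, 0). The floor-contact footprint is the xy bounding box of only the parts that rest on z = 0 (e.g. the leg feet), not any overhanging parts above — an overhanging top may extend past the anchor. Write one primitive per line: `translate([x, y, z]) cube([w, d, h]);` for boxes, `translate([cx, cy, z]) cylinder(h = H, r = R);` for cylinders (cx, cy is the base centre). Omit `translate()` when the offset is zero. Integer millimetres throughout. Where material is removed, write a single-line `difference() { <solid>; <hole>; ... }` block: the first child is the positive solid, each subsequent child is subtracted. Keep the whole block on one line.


difference() { translate([486, 330, 0]) cylinder(h = 1393, r = 176); translate([486, 330, 0]) cylinder(h = 1393, r = 62); }


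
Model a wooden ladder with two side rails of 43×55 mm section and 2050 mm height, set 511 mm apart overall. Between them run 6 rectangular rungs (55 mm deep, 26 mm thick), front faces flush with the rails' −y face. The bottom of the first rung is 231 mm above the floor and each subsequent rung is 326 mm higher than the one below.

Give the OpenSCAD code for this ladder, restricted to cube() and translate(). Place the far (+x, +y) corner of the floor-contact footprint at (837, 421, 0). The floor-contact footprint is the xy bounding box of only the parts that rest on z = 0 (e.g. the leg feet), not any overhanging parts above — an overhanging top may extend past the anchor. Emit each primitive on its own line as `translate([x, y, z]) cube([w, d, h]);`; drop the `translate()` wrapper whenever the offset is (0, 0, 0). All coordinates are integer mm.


translate([326, 366, 0]) cube([43, 55, 2050]);
translate([794, 366, 0]) cube([43, 55, 2050]);
translate([369, 366, 231]) cube([425, 55, 26]);
translate([369, 366, 557]) cube([425, 55, 26]);
translate([369, 366, 883]) cube([425, 55, 26]);
translate([369, 366, 1209]) cube([425, 55, 26]);
translate([369, 366, 1535]) cube([425, 55, 26]);
translate([369, 366, 1861]) cube([425, 55, 26]);


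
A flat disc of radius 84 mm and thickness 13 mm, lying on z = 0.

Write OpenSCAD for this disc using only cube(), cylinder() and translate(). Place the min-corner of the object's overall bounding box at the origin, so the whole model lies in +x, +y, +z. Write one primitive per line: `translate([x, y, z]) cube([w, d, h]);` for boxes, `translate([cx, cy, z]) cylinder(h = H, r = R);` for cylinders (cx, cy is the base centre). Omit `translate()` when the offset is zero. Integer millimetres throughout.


translate([84, 84, 0]) cylinder(h = 13, r = 84);


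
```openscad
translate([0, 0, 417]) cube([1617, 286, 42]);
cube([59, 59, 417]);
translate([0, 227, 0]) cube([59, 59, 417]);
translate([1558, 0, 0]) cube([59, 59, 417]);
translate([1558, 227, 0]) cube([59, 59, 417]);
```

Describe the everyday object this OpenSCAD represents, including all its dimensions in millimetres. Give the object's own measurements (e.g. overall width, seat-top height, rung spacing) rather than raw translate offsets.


A bench: a 1617×286 mm seat slab, 42 mm thick, top at z = 459 mm, on four 59×59 mm square legs flush with the seat corners and standing on z = 0.


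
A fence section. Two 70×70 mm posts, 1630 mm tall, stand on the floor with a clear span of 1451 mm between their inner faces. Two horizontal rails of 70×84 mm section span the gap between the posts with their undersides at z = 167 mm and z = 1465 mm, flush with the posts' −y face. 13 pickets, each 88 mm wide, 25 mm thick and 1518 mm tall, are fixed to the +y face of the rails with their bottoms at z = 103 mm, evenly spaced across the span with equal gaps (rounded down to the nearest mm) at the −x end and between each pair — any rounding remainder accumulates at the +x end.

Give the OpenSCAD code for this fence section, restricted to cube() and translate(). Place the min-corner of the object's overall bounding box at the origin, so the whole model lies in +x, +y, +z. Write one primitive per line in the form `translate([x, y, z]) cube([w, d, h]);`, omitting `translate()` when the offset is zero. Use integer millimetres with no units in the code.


cube([70, 70, 1630]);
translate([1521, 0, 0]) cube([70, 70, 1630]);
translate([70, 0, 167]) cube([1451, 70, 84]);
translate([70, 0, 1465]) cube([1451, 70, 84]);
translate([91, 70, 103]) cube([88, 25, 1518]);
translate([200, 70, 103]) cube([88, 25, 1518]);
translate([309, 70, 103]) cube([88, 25, 1518]);
translate([418, 70, 103]) cube([88, 25, 1518]);
translate([527, 70, 103]) cube([88, 25, 1518]);
translate([636, 70, 103]) cube([88, 25, 1518]);
translate([745, 70, 103]) cube([88, 25, 1518]);
translate([854, 70, 103]) cube([88, 25, 1518]);
translate([963, 70, 103]) cube([88, 25, 1518]);
translate([1072, 70, 103]) cube([88, 25, 1518]);
translate([1181, 70, 103]) cube([88, 25, 1518]);
translate([1290, 70, 103]) cube([88, 25, 1518]);
translate([1399, 70, 103]) cube([88, 25, 1518]);


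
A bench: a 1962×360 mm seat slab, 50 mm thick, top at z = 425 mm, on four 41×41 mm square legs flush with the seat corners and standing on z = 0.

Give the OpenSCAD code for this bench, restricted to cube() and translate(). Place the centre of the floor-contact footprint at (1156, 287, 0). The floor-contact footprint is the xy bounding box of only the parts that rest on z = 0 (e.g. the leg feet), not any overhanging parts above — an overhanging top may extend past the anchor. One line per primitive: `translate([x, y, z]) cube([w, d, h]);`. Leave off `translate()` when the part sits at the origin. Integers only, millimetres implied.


translate([175, 107, 375]) cube([1962, 360, 50]);
translate([175, 107, 0]) cube([41, 41, 375]);
translate([175, 426, 0]) cube([41, 41, 375]);
translate([2096, 107, 0]) cube([41, 41, 375]);
translate([2096, 426, 0]) cube([41, 41, 375]);


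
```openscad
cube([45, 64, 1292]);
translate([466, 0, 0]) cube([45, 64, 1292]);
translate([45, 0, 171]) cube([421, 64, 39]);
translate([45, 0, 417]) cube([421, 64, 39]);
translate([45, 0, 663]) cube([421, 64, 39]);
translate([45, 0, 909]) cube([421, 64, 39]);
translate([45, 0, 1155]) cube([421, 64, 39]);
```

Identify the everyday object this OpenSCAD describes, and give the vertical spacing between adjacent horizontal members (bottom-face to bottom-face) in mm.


A ladder. The rung spacing is 246 mm.

Two tall 45×64 posts with 5 short bars between them — a ladder. Adjacent rungs sit at z = 171 and z = 417, so the spacing is 417 − 171 = 246 mm.


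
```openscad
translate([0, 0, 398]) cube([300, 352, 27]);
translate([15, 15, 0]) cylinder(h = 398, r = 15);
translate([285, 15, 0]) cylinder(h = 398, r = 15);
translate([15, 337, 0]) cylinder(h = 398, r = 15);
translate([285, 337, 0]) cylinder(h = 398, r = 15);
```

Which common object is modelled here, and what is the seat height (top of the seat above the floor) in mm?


A stool. The seat height is 425 mm.

A 300×352×27 slab at z = 398 on four corner cylinders — a stool. The seat top is 398 + 27 = 425 mm.


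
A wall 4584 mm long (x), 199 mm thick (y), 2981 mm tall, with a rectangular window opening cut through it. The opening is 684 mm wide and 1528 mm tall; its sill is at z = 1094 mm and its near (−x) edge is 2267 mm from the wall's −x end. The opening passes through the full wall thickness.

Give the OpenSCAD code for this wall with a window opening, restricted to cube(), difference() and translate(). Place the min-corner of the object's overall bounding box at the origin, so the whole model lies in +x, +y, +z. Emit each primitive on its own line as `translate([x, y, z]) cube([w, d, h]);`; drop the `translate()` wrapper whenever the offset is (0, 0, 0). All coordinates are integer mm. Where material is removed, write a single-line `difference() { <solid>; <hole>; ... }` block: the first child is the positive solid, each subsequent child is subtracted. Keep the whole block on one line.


difference() { cube([4584, 199, 2981]); translate([2267, 0, 1094]) cube([684, 199, 1528]); }


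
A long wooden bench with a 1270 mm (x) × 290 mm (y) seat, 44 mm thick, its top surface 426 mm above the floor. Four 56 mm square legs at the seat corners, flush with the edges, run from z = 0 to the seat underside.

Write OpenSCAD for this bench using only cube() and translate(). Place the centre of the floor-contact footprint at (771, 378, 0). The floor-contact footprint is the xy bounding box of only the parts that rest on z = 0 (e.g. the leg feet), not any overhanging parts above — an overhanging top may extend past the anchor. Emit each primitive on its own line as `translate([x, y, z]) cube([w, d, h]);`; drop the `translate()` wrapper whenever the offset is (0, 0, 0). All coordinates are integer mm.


translate([136, 233, 382]) cube([1270, 290, 44]);
translate([136, 233, 0]) cube([56, 56, 382]);
translate([136, 467, 0]) cube([56, 56, 382]);
translate([1350, 233, 0]) cube([56, 56, 382]);
translate([1350, 467, 0]) cube([56, 56, 382]);


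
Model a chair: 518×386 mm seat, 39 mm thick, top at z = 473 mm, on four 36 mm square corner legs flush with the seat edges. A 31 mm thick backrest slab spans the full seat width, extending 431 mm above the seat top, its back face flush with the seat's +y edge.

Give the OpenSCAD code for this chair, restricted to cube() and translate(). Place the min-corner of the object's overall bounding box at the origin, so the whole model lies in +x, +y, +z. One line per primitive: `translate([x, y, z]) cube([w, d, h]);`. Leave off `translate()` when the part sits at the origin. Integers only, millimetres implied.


translate([0, 0, 434]) cube([518, 386, 39]);
cube([36, 36, 434]);
translate([482, 0, 0]) cube([36, 36, 434]);
translate([0, 350, 0]) cube([36, 36, 434]);
translate([482, 350, 0]) cube([36, 36, 434]);
translate([0, 355, 473]) cube([518, 31, 431]);


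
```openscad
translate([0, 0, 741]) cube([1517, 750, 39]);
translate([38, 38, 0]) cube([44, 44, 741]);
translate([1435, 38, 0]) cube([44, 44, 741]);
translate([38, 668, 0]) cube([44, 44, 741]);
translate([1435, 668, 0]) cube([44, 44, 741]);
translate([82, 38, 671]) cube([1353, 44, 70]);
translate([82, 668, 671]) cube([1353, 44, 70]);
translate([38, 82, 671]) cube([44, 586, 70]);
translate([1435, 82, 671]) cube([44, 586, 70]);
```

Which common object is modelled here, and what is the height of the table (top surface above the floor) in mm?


A table. The table height is 780 mm.

A 1517×750×39 slab sits at z = 741 on four 44 mm square posts — a table. The top surface is at 741 + 39 = 780 mm.


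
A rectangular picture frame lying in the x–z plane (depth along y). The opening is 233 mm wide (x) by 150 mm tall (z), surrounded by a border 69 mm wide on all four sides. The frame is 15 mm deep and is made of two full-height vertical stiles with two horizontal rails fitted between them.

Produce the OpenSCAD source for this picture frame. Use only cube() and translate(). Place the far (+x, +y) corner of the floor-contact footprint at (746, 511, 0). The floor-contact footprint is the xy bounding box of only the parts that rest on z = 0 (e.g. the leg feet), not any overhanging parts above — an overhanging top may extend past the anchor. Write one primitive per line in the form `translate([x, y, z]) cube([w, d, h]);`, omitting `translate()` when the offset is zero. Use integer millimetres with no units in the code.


translate([375, 496, 0]) cube([69, 15, 288]);
translate([677, 496, 0]) cube([69, 15, 288]);
translate([444, 496, 0]) cube([233, 15, 69]);
translate([444, 496, 219]) cube([233, 15, 69]);


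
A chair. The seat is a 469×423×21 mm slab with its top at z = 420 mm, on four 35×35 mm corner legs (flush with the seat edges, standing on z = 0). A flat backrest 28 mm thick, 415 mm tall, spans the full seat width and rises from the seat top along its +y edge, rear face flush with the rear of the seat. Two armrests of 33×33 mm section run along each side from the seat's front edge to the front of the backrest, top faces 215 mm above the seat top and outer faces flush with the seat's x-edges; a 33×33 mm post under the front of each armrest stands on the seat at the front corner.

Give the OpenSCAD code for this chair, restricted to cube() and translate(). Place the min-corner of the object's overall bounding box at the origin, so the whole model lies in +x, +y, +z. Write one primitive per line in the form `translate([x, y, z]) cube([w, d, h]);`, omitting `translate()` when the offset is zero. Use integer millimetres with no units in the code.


translate([0, 0, 399]) cube([469, 423, 21]);
cube([35, 35, 399]);
translate([434, 0, 0]) cube([35, 35, 399]);
translate([0, 388, 0]) cube([35, 35, 399]);
translate([434, 388, 0]) cube([35, 35, 399]);
translate([0, 395, 420]) cube([469, 28, 415]);
translate([0, 0, 602]) cube([33, 395, 33]);
translate([436, 0, 602]) cube([33, 395, 33]);
translate([0, 0, 420]) cube([33, 33, 182]);
translate([436, 0, 420]) cube([33, 33, 182]);


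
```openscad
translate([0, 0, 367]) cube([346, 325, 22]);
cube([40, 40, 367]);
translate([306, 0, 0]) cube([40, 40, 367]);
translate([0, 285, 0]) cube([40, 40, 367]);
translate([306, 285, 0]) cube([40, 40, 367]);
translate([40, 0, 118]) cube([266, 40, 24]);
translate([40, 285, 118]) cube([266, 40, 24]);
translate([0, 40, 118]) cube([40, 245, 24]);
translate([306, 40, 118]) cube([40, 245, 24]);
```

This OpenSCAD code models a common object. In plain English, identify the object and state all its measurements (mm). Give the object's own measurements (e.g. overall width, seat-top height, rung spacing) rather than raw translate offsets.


A simple wooden stool: a rectangular seat 346 mm (x) by 325 mm (y), 22 mm thick, top face at z = 389 mm, on four square legs, each 40×40 mm in cross-section. The legs rest on z = 0, each flush with a corner of the seat. Four stretchers, 40 mm wide and 24 mm tall, connect adjacent legs with their undersides at z = 118 mm, each running between the inner faces of the legs it joins and aligned with the legs' outer faces on the other axis.


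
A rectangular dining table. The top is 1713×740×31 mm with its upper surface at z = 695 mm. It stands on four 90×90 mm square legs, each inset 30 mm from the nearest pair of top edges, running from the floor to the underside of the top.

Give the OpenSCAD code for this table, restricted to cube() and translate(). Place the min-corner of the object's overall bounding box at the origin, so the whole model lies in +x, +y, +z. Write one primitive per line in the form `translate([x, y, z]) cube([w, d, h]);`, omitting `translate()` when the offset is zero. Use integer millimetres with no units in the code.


translate([0, 0, 664]) cube([1713, 740, 31]);
translate([30, 30, 0]) cube([90, 90, 664]);
translate([1593, 30, 0]) cube([90, 90, 664]);
translate([30, 620, 0]) cube([90, 90, 664]);
translate([1593, 620, 0]) cube([90, 90, 664]);


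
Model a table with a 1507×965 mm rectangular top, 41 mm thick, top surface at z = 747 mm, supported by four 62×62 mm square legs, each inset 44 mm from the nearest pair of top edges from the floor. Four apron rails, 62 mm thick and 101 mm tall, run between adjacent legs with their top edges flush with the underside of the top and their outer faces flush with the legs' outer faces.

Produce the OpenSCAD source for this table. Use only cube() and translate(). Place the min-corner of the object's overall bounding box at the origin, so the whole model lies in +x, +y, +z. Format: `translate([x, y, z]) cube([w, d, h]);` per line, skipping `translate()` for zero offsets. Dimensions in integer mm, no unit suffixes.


// leg_h = 747 - 41 = 706
// apron z = 706 - 101 = 605
translate([0, 0, 706]) cube([1507, 965, 41]);
translate([44, 44, 0]) cube([62, 62, 706]);
translate([1401, 44, 0]) cube([62, 62, 706]);
translate([44, 859, 0]) cube([62, 62, 706]);
translate([1401, 859, 0]) cube([62, 62, 706]);
translate([106, 44, 605]) cube([1295, 62, 101]);
translate([106, 859, 605]) cube([1295, 62, 101]);
translate([44, 106, 605]) cube([62, 753, 101]);
translate([1401, 106, 605]) cube([62, 753, 101]);


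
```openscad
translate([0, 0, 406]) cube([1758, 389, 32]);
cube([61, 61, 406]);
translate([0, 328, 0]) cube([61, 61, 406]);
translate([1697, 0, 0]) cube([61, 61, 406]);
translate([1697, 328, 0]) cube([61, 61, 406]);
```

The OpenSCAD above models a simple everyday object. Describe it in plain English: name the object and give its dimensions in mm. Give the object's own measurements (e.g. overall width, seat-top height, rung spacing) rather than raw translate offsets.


A bench: a 1758×389 mm seat slab, 32 mm thick, top at z = 438 mm, on four 61×61 mm square legs flush with the seat corners and standing on z = 0.


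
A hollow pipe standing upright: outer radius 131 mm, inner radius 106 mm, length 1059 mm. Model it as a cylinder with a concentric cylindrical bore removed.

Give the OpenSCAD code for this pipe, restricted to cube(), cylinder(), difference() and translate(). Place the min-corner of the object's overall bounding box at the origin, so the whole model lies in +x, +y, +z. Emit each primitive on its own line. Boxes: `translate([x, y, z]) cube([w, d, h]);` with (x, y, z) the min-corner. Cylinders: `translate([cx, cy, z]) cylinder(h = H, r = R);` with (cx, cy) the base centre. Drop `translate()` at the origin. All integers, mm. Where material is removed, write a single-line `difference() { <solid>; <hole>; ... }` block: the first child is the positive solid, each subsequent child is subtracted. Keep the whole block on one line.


difference() { translate([131, 131, 0]) cylinder(h = 1059, r = 131); translate([131, 131, 0]) cylinder(h = 1059, r = 106); }


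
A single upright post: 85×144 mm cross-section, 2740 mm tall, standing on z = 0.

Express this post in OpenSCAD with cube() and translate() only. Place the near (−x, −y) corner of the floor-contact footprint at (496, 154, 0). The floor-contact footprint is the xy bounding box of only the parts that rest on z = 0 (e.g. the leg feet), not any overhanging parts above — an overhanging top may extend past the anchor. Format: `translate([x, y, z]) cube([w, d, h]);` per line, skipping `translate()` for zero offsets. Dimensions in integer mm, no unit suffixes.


translate([496, 154, 0]) cube([85, 144, 2740]);


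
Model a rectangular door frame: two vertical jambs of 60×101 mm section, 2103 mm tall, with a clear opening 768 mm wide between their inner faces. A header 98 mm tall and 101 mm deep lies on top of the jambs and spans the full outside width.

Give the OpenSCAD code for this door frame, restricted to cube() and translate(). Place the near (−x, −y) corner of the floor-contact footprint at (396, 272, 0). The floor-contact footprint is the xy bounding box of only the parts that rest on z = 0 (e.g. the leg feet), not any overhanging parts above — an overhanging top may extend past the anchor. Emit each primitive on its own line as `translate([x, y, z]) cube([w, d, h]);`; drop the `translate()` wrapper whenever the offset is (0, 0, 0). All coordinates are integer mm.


translate([396, 272, 0]) cube([60, 101, 2103]);
translate([1224, 272, 0]) cube([60, 101, 2103]);
translate([396, 272, 2103]) cube([888, 101, 98]);


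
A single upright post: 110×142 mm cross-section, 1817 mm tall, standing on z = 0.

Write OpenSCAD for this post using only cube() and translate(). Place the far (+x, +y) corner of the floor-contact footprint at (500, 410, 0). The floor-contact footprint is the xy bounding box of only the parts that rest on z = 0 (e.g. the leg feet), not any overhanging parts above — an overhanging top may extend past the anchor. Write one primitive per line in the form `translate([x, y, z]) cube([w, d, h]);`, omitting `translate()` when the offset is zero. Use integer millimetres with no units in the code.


translate([390, 268, 0]) cube([110, 142, 1817]);


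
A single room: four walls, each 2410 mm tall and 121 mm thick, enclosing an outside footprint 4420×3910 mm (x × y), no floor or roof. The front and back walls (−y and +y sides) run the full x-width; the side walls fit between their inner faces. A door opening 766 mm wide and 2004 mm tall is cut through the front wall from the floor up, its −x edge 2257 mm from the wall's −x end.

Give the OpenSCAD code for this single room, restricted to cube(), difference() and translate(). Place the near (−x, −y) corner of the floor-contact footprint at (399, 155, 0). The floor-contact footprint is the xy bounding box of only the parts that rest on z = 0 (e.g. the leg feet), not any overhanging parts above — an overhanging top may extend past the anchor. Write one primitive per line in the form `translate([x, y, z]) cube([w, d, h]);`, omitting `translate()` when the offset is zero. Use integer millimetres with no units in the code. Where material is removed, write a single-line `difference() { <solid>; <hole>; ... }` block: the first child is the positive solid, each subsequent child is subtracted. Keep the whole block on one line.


difference() { translate([399, 155, 0]) cube([4420, 121, 2410]); translate([2656, 155, 0]) cube([766, 121, 2004]); }
translate([399, 3944, 0]) cube([4420, 121, 2410]);
translate([399, 276, 0]) cube([121, 3668, 2410]);
translate([4698, 276, 0]) cube([121, 3668, 2410]);


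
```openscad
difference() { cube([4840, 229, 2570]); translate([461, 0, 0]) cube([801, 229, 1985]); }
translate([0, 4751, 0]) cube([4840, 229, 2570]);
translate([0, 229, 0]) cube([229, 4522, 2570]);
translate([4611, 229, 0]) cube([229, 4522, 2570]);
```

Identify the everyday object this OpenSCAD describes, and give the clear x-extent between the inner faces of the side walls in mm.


A single room. The interior width is 4382 mm.

Four walls enclosing a rectangle with a door in the front wall — a room. Outside width 4840 minus two 229 mm walls gives 4382 mm.


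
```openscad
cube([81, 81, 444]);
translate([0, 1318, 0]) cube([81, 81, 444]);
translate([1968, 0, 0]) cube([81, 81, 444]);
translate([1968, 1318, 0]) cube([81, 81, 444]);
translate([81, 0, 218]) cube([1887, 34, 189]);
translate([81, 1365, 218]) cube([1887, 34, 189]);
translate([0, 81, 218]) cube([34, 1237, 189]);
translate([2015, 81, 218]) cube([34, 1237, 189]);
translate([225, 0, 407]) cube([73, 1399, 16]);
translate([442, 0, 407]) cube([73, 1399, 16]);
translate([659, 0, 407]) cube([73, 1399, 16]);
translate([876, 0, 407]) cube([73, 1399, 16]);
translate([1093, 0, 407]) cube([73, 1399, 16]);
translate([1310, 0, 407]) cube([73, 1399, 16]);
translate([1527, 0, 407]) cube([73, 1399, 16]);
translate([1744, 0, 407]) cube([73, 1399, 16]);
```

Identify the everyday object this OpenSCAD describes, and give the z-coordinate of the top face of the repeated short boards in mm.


A bed frame. The slat-top height is 423 mm.

Four posts, four rails, and a row of slats — a bed frame. Slats sit on the rails at z = 218 + 189 = 407; with slat thickness 16, the top is 423 mm.
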